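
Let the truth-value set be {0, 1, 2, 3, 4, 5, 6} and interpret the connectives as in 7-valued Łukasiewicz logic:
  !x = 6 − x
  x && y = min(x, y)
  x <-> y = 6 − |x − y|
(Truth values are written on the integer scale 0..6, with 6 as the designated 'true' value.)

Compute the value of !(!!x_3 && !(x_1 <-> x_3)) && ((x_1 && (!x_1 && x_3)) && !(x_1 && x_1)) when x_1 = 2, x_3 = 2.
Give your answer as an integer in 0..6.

2

!x_3 = !2 = 4
!!x_3 = !4 = 2
x_1 <-> x_3 = 2 <-> 2 = 6
!(x_1 <-> x_3) = !6 = 0
!!x_3 && !(x_1 <-> x_3) = 2 && 0 = 0
!(!!x_3 && !(x_1 <-> x_3)) = !0 = 6
!x_1 = !2 = 4
!x_1 && x_3 = 4 && 2 = 2
x_1 && (!x_1 && x_3) = 2 && 2 = 2
x_1 && x_1 = 2 && 2 = 2
!(x_1 && x_1) = !2 = 4
(x_1 && (!x_1 && x_3)) && !(x_1 && x_1) = 2 && 4 = 2
!(!!x_3 && !(x_1 <-> x_3)) && ((x_1 && (!x_1 && x_3)) && !(x_1 && x_1)) = 6 && 2 = 2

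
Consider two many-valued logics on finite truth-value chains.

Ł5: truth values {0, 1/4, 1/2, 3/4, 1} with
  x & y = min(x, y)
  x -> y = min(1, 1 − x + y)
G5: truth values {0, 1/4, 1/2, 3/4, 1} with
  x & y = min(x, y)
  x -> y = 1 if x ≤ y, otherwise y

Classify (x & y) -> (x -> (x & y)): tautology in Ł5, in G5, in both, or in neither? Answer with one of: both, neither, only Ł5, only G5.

In Ł5: every assignment gives 1 — tautology.
In G5: every assignment gives 1 — tautology.

both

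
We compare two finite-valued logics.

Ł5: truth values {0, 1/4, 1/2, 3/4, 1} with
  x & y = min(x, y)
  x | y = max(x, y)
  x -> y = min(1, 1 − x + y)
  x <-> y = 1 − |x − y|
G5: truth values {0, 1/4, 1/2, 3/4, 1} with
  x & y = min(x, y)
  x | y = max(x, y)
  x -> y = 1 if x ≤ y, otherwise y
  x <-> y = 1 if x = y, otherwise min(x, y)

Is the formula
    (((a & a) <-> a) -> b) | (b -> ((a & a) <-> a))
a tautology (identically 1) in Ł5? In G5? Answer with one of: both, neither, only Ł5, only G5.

both

In Ł5: every assignment gives 1 — tautology.
In G5: every assignment gives 1 — tautology.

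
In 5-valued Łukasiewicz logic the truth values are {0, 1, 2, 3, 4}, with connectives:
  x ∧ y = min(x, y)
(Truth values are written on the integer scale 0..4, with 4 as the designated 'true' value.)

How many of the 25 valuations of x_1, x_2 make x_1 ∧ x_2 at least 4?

value 4: 1 assignment (counts)
value 3: 3 assignments
value 2: 5 assignments
value 1: 7 assignments
value 0: 9 assignments
So 1 of the 25 assignments meets the threshold.

1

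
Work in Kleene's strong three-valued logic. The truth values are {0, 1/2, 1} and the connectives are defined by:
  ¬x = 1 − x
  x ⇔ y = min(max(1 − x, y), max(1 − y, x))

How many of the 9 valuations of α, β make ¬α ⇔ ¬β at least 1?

2

α = 0, β = 0 ↦ 1  ≥
α = 0, β = 1/2 ↦ 1/2  <
α = 0, β = 1 ↦ 0  <
α = 1/2, β = 0 ↦ 1/2  <
α = 1/2, β = 1/2 ↦ 1/2  <
α = 1/2, β = 1 ↦ 1/2  <
α = 1, β = 0 ↦ 0  <
α = 1, β = 1/2 ↦ 1/2  <
α = 1, β = 1 ↦ 1  ≥
So 2 of the 9 assignments meet the threshold.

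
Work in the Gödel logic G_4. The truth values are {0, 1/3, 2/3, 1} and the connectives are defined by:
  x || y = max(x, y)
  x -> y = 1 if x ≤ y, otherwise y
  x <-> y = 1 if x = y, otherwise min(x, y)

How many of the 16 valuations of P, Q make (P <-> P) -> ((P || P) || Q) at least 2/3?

12

P = 0, Q = 0 ↦ 0  <
P = 0, Q = 1/3 ↦ 1/3  <
P = 0, Q = 2/3 ↦ 2/3  ≥
P = 0, Q = 1 ↦ 1  ≥
P = 1/3, Q = 0 ↦ 1/3  <
P = 1/3, Q = 1/3 ↦ 1/3  <
P = 1/3, Q = 2/3 ↦ 2/3  ≥
P = 1/3, Q = 1 ↦ 1  ≥
P = 2/3, Q = 0 ↦ 2/3  ≥
P = 2/3, Q = 1/3 ↦ 2/3  ≥
P = 2/3, Q = 2/3 ↦ 2/3  ≥
P = 2/3, Q = 1 ↦ 1  ≥
P = 1, Q = 0 ↦ 1  ≥
P = 1, Q = 1/3 ↦ 1  ≥
P = 1, Q = 2/3 ↦ 1  ≥
P = 1, Q = 1 ↦ 1  ≥
So 12 of the 16 assignments meet the threshold.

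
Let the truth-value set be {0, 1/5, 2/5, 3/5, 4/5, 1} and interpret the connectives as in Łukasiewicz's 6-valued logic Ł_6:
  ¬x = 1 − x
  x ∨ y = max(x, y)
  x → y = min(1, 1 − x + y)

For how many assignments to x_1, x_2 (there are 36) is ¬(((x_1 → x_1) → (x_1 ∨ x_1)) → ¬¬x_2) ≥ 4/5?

3

value 1: 1 assignment (counts)
value 4/5: 2 assignments (counts)
value 3/5: 3 assignments
value 2/5: 4 assignments
value 1/5: 5 assignments
value 0: 21 assignments
So 3 of the 36 assignments meet the threshold.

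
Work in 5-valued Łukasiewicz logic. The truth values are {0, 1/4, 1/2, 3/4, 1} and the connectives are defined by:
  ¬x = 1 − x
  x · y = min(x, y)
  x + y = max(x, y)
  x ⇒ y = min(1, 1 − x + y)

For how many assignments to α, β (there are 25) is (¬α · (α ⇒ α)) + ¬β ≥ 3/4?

value 1: 9 assignments (counts)
value 3/4: 7 assignments (counts)
value 1/2: 5 assignments
value 1/4: 3 assignments
value 0: 1 assignment
So 16 of the 25 assignments meet the threshold.

16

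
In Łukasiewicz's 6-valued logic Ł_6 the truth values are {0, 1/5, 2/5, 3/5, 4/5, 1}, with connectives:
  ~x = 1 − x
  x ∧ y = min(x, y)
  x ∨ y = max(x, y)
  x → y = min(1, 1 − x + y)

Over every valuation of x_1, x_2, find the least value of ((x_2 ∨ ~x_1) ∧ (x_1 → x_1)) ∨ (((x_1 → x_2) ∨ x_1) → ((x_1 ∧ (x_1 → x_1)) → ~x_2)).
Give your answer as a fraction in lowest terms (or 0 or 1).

3/5

Take x_1 = 1, x_2 = 2/5:
~x_1 = ~1 = 0
x_2 ∨ ~x_1 = 2/5 ∨ 0 = 2/5
x_1 → x_1 = 1 → 1 = 1
(x_2 ∨ ~x_1) ∧ (x_1 → x_1) = 2/5 ∧ 1 = 2/5
x_1 → x_2 = 1 → 2/5 = 2/5
(x_1 → x_2) ∨ x_1 = 2/5 ∨ 1 = 1
x_1 → x_1 = 1 → 1 = 1
x_1 ∧ (x_1 → x_1) = 1 ∧ 1 = 1
~x_2 = ~2/5 = 3/5
(x_1 ∧ (x_1 → x_1)) → ~x_2 = 1 → 3/5 = 3/5
((x_1 → x_2) ∨ x_1) → ((x_1 ∧ (x_1 → x_1)) → ~x_2) = 1 → 3/5 = 3/5
((x_2 ∨ ~x_1) ∧ (x_1 → x_1)) ∨ (((x_1 → x_2) ∨ x_1) → ((x_1 ∧ (x_1 → x_1)) → ~x_2)) = 2/5 ∨ 3/5 = 3/5
No assignment yields a value below 3/5, so this is the minimum.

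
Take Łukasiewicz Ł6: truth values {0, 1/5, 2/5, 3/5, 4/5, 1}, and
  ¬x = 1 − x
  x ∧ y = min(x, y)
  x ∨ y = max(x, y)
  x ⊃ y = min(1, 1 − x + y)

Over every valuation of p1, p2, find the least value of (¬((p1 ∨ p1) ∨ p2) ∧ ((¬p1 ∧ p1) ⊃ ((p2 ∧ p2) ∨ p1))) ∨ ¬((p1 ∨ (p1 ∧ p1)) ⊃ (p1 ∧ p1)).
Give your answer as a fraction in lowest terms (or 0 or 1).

Take p1 = 0, p2 = 1:
p1 ∨ p1 = 0 ∨ 0 = 0
(p1 ∨ p1) ∨ p2 = 0 ∨ 1 = 1
¬((p1 ∨ p1) ∨ p2) = ¬1 = 0
¬p1 = ¬0 = 1
¬p1 ∧ p1 = 1 ∧ 0 = 0
p2 ∧ p2 = 1 ∧ 1 = 1
(p2 ∧ p2) ∨ p1 = 1 ∨ 0 = 1
(¬p1 ∧ p1) ⊃ ((p2 ∧ p2) ∨ p1) = 0 ⊃ 1 = 1
¬((p1 ∨ p1) ∨ p2) ∧ ((¬p1 ∧ p1) ⊃ ((p2 ∧ p2) ∨ p1)) = 0 ∧ 1 = 0
p1 ∧ p1 = 0 ∧ 0 = 0
p1 ∨ (p1 ∧ p1) = 0 ∨ 0 = 0
p1 ∧ p1 = 0 ∧ 0 = 0
(p1 ∨ (p1 ∧ p1)) ⊃ (p1 ∧ p1) = 0 ⊃ 0 = 1
¬((p1 ∨ (p1 ∧ p1)) ⊃ (p1 ∧ p1)) = ¬1 = 0
(¬((p1 ∨ p1) ∨ p2) ∧ ((¬p1 ∧ p1) ⊃ ((p2 ∧ p2) ∨ p1))) ∨ ¬((p1 ∨ (p1 ∧ p1)) ⊃ (p1 ∧ p1)) = 0 ∨ 0 = 0
No assignment yields a value below 0, so this is the minimum.

0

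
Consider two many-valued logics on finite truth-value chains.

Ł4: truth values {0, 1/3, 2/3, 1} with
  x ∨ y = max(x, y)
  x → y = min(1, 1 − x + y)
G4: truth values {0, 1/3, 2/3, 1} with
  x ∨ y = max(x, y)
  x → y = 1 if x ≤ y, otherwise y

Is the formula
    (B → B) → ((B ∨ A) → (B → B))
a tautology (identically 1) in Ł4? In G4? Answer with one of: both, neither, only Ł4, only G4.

In Ł4: every assignment gives 1 — tautology.
In G4: every assignment gives 1 — tautology.

both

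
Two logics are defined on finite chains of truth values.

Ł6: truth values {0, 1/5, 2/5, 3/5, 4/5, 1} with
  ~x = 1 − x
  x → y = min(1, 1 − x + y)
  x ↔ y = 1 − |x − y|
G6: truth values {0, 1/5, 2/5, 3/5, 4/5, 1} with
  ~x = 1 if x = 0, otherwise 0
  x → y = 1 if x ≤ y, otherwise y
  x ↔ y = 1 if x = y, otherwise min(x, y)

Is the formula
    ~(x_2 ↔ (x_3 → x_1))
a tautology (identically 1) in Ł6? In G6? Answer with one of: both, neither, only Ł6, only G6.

neither

In Ł6: at x_1 = 0, x_2 = 0, x_3 = 1/5 the value is 4/5 — not a tautology.
In G6: at x_1 = 0, x_2 = 0, x_3 = 1/5 the value is 0 — not a tautology.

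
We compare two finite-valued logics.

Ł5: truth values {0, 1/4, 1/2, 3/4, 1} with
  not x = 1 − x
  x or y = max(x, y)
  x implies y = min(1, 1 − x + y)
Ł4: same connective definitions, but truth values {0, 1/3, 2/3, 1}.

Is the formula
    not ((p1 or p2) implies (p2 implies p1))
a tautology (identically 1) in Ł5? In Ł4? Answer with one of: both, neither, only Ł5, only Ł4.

In Ł5: at p1 = 0, p2 = 0 the value is 0 — not a tautology.
In Ł4: at p1 = 0, p2 = 0 the value is 0 — not a tautology.

neither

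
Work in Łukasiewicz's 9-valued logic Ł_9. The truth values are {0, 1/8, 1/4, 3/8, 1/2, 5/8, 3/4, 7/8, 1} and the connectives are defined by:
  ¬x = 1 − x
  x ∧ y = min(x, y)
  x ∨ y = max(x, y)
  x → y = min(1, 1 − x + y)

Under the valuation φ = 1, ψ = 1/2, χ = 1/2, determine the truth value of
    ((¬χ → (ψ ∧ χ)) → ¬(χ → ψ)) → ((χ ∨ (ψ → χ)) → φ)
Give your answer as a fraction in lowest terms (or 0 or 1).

1

¬χ = ¬1/2 = 1/2
ψ ∧ χ = 1/2 ∧ 1/2 = 1/2
¬χ → (ψ ∧ χ) = 1/2 → 1/2 = 1
χ → ψ = 1/2 → 1/2 = 1
¬(χ → ψ) = ¬1 = 0
(¬χ → (ψ ∧ χ)) → ¬(χ → ψ) = 1 → 0 = 0
ψ → χ = 1/2 → 1/2 = 1
χ ∨ (ψ → χ) = 1/2 ∨ 1 = 1
(χ ∨ (ψ → χ)) → φ = 1 → 1 = 1
((¬χ → (ψ ∧ χ)) → ¬(χ → ψ)) → ((χ ∨ (ψ → χ)) → φ) = 0 → 1 = 1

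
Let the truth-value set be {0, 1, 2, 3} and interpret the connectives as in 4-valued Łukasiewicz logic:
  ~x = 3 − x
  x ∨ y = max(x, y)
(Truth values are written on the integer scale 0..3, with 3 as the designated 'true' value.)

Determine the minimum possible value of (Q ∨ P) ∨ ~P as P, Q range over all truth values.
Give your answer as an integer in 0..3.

Take P = 1, Q = 0:
Q ∨ P = 0 ∨ 1 = 1
~P = ~1 = 2
(Q ∨ P) ∨ ~P = 1 ∨ 2 = 2
No assignment yields a value below 2, so this is the minimum.

2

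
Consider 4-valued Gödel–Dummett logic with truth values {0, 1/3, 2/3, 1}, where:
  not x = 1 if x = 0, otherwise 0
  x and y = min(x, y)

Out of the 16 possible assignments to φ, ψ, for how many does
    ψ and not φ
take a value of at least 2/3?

φ = 0, ψ = 0 ↦ 0  <
φ = 0, ψ = 1/3 ↦ 1/3  <
φ = 0, ψ = 2/3 ↦ 2/3  ≥
φ = 0, ψ = 1 ↦ 1  ≥
φ = 1/3, ψ = 0 ↦ 0  <
φ = 1/3, ψ = 1/3 ↦ 0  <
φ = 1/3, ψ = 2/3 ↦ 0  <
φ = 1/3, ψ = 1 ↦ 0  <
φ = 2/3, ψ = 0 ↦ 0  <
φ = 2/3, ψ = 1/3 ↦ 0  <
φ = 2/3, ψ = 2/3 ↦ 0  <
φ = 2/3, ψ = 1 ↦ 0  <
φ = 1, ψ = 0 ↦ 0  <
φ = 1, ψ = 1/3 ↦ 0  <
φ = 1, ψ = 2/3 ↦ 0  <
φ = 1, ψ = 1 ↦ 0  <
So 2 of the 16 assignments meet the threshold.

2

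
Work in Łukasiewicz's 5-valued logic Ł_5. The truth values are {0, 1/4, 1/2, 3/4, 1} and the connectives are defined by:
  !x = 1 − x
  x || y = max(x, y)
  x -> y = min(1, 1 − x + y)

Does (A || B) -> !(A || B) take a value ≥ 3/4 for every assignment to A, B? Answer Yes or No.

Counterexample: take A = 0, B = 3/4.
A || B = 0 || 3/4 = 3/4
A || B = 0 || 3/4 = 3/4
!(A || B) = !3/4 = 1/4
(A || B) -> !(A || B) = 3/4 -> 1/4 = 1/2
This gives 1/2, which is below 3/4.

No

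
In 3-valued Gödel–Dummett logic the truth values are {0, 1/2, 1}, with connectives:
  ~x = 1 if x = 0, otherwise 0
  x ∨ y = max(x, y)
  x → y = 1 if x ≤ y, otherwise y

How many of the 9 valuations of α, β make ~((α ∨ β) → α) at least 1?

α = 0, β = 0 ↦ 0  <
α = 0, β = 1/2 ↦ 1  ≥
α = 0, β = 1 ↦ 1  ≥
α = 1/2, β = 0 ↦ 0  <
α = 1/2, β = 1/2 ↦ 0  <
α = 1/2, β = 1 ↦ 0  <
α = 1, β = 0 ↦ 0  <
α = 1, β = 1/2 ↦ 0  <
α = 1, β = 1 ↦ 0  <
So 2 of the 9 assignments meet the threshold.

2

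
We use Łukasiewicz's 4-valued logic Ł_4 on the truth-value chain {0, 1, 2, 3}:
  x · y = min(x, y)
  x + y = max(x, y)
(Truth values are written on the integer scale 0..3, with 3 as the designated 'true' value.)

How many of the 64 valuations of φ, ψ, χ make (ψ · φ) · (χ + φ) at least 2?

16

value 3: 4 assignments (counts)
value 2: 12 assignments (counts)
value 1: 20 assignments
value 0: 28 assignments
So 16 of the 64 assignments meet the threshold.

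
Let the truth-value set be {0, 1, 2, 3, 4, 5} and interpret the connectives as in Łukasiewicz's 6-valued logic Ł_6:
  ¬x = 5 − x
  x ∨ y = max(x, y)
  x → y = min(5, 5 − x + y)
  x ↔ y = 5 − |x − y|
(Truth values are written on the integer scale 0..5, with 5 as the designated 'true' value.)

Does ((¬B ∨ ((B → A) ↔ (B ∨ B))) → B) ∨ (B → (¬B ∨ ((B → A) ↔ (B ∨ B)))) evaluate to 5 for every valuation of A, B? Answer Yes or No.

Yes

At A = 2, B = 4, for instance:
¬B = ¬4 = 1
B → A = 4 → 2 = 3
B ∨ B = 4 ∨ 4 = 4
(B → A) ↔ (B ∨ B) = 3 ↔ 4 = 4
¬B ∨ ((B → A) ↔ (B ∨ B)) = 1 ∨ 4 = 4
(¬B ∨ ((B → A) ↔ (B ∨ B))) → B = 4 → 4 = 5
B → (¬B ∨ ((B → A) ↔ (B ∨ B))) = 4 → 4 = 5
((¬B ∨ ((B → A) ↔ (B ∨ B))) → B) ∨ (B → (¬B ∨ ((B → A) ↔ (B ∨ B)))) = 5 ∨ 5 = 5
and checking the remaining 35 assignments likewise gives ≥ 5 in every case.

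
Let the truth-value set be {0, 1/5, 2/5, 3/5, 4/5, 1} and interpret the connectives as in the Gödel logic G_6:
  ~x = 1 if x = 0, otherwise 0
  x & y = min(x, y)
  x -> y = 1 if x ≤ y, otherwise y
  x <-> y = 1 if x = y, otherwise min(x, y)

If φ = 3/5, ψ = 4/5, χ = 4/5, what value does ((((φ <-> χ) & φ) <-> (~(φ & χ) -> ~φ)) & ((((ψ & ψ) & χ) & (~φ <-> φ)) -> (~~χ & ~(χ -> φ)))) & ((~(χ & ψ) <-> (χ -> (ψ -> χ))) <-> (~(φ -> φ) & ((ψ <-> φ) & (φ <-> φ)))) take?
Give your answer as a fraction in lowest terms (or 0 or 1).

φ <-> χ = 3/5 <-> 4/5 = 3/5
(φ <-> χ) & φ = 3/5 & 3/5 = 3/5
φ & χ = 3/5 & 4/5 = 3/5
~(φ & χ) = ~3/5 = 0
~φ = ~3/5 = 0
~(φ & χ) -> ~φ = 0 -> 0 = 1
((φ <-> χ) & φ) <-> (~(φ & χ) -> ~φ) = 3/5 <-> 1 = 3/5
ψ & ψ = 4/5 & 4/5 = 4/5
(ψ & ψ) & χ = 4/5 & 4/5 = 4/5
~φ = ~3/5 = 0
~φ <-> φ = 0 <-> 3/5 = 0
((ψ & ψ) & χ) & (~φ <-> φ) = 4/5 & 0 = 0
~χ = ~4/5 = 0
~~χ = ~0 = 1
χ -> φ = 4/5 -> 3/5 = 3/5
~(χ -> φ) = ~3/5 = 0
~~χ & ~(χ -> φ) = 1 & 0 = 0
(((ψ & ψ) & χ) & (~φ <-> φ)) -> (~~χ & ~(χ -> φ)) = 0 -> 0 = 1
(((φ <-> χ) & φ) <-> (~(φ & χ) -> ~φ)) & ((((ψ & ψ) & χ) & (~φ <-> φ)) -> (~~χ & ~(χ -> φ))) = 3/5 & 1 = 3/5
χ & ψ = 4/5 & 4/5 = 4/5
~(χ & ψ) = ~4/5 = 0
ψ -> χ = 4/5 -> 4/5 = 1
χ -> (ψ -> χ) = 4/5 -> 1 = 1
~(χ & ψ) <-> (χ -> (ψ -> χ)) = 0 <-> 1 = 0
φ -> φ = 3/5 -> 3/5 = 1
~(φ -> φ) = ~1 = 0
ψ <-> φ = 4/5 <-> 3/5 = 3/5
φ <-> φ = 3/5 <-> 3/5 = 1
(ψ <-> φ) & (φ <-> φ) = 3/5 & 1 = 3/5
~(φ -> φ) & ((ψ <-> φ) & (φ <-> φ)) = 0 & 3/5 = 0
(~(χ & ψ) <-> (χ -> (ψ -> χ))) <-> (~(φ -> φ) & ((ψ <-> φ) & (φ <-> φ))) = 0 <-> 0 = 1
((((φ <-> χ) & φ) <-> (~(φ & χ) -> ~φ)) & ((((ψ & ψ) & χ) & (~φ <-> φ)) -> (~~χ & ~(χ -> φ)))) & ((~(χ & ψ) <-> (χ -> (ψ -> χ))) <-> (~(φ -> φ) & ((ψ <-> φ) & (φ <-> φ)))) = 3/5 & 1 = 3/5

3/5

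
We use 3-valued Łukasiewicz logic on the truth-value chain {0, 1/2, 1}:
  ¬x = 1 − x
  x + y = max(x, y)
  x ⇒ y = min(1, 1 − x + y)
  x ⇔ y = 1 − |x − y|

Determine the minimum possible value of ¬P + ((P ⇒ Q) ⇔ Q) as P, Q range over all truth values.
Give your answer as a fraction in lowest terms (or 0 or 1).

Take P = 1/2, Q = 0:
¬P = ¬1/2 = 1/2
P ⇒ Q = 1/2 ⇒ 0 = 1/2
(P ⇒ Q) ⇔ Q = 1/2 ⇔ 0 = 1/2
¬P + ((P ⇒ Q) ⇔ Q) = 1/2 + 1/2 = 1/2
No assignment yields a value below 1/2, so this is the minimum.

1/2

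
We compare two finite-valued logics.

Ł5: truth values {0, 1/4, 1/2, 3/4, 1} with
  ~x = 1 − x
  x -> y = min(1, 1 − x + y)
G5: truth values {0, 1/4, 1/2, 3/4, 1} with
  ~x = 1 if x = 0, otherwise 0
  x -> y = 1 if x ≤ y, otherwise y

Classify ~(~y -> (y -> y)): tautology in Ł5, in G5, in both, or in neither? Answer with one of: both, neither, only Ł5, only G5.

neither

In Ł5: at y = 0 the value is 0 — not a tautology.
In G5: at y = 0 the value is 0 — not a tautology.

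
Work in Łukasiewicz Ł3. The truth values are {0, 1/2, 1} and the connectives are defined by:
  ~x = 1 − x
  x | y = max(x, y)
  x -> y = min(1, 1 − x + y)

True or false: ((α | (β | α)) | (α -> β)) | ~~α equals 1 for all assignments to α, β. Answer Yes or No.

Counterexample: take α = 1/2, β = 0.
β | α = 0 | 1/2 = 1/2
α | (β | α) = 1/2 | 1/2 = 1/2
α -> β = 1/2 -> 0 = 1/2
(α | (β | α)) | (α -> β) = 1/2 | 1/2 = 1/2
~α = ~1/2 = 1/2
~~α = ~1/2 = 1/2
((α | (β | α)) | (α -> β)) | ~~α = 1/2 | 1/2 = 1/2
This gives 1/2 ≠ 1.

No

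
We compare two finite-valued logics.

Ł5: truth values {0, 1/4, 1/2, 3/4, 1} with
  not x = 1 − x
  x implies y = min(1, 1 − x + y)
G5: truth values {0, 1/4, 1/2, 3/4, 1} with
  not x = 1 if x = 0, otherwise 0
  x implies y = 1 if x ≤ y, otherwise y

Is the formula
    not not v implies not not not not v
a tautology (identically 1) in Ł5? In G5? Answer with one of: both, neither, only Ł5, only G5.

In Ł5: every assignment gives 1 — tautology.
In G5: every assignment gives 1 — tautology.

both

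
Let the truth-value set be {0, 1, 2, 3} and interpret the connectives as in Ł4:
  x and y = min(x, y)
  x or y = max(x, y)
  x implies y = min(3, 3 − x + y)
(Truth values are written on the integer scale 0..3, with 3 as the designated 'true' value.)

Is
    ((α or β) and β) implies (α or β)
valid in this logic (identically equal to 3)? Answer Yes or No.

Yes

α = 0, β = 0 ↦ 3
α = 0, β = 1 ↦ 3
α = 0, β = 2 ↦ 3
α = 0, β = 3 ↦ 3
α = 1, β = 0 ↦ 3
α = 1, β = 1 ↦ 3
α = 1, β = 2 ↦ 3
α = 1, β = 3 ↦ 3
α = 2, β = 0 ↦ 3
α = 2, β = 1 ↦ 3
α = 2, β = 2 ↦ 3
α = 2, β = 3 ↦ 3
α = 3, β = 0 ↦ 3
α = 3, β = 1 ↦ 3
α = 3, β = 2 ↦ 3
α = 3, β = 3 ↦ 3
Every assignment gives a value ≥ 3.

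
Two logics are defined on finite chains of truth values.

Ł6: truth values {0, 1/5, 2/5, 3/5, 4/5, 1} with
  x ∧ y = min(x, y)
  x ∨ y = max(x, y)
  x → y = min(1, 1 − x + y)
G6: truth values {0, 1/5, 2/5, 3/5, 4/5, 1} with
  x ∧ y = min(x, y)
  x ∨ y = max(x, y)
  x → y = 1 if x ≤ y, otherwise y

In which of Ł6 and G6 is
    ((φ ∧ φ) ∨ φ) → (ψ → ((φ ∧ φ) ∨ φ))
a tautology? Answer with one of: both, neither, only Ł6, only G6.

both

In Ł6: every assignment gives 1 — tautology.
In G6: every assignment gives 1 — tautology.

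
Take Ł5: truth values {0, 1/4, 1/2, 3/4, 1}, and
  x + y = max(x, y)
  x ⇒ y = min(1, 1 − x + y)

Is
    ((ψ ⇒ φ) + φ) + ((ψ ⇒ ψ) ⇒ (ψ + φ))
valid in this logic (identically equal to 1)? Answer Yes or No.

Counterexample: take φ = 0, ψ = 1/4.
ψ ⇒ φ = 1/4 ⇒ 0 = 3/4
(ψ ⇒ φ) + φ = 3/4 + 0 = 3/4
ψ ⇒ ψ = 1/4 ⇒ 1/4 = 1
ψ + φ = 1/4 + 0 = 1/4
(ψ ⇒ ψ) ⇒ (ψ + φ) = 1 ⇒ 1/4 = 1/4
((ψ ⇒ φ) + φ) + ((ψ ⇒ ψ) ⇒ (ψ + φ)) = 3/4 + 1/4 = 3/4
This gives 3/4 ≠ 1.

No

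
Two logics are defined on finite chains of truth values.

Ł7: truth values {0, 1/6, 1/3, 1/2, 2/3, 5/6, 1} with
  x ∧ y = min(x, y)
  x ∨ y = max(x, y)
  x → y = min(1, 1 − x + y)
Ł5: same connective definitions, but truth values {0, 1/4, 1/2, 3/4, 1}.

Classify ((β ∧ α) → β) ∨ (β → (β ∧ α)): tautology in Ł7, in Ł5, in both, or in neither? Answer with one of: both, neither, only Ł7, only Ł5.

both

In Ł7: every assignment gives 1 — tautology.
In Ł5: every assignment gives 1 — tautology.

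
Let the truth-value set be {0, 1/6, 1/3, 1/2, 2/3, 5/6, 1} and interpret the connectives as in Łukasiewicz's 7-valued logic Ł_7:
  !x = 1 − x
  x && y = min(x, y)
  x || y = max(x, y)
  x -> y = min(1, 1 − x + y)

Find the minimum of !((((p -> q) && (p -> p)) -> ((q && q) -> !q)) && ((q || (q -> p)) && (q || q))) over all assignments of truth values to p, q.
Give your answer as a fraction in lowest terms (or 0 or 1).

Take p = 0, q = 2/3:
p -> q = 0 -> 2/3 = 1
p -> p = 0 -> 0 = 1
(p -> q) && (p -> p) = 1 && 1 = 1
q && q = 2/3 && 2/3 = 2/3
!q = !2/3 = 1/3
(q && q) -> !q = 2/3 -> 1/3 = 2/3
((p -> q) && (p -> p)) -> ((q && q) -> !q) = 1 -> 2/3 = 2/3
q -> p = 2/3 -> 0 = 1/3
q || (q -> p) = 2/3 || 1/3 = 2/3
q || q = 2/3 || 2/3 = 2/3
(q || (q -> p)) && (q || q) = 2/3 && 2/3 = 2/3
(((p -> q) && (p -> p)) -> ((q && q) -> !q)) && ((q || (q -> p)) && (q || q)) = 2/3 && 2/3 = 2/3
!((((p -> q) && (p -> p)) -> ((q && q) -> !q)) && ((q || (q -> p)) && (q || q))) = !2/3 = 1/3
No assignment yields a value below 1/3, so this is the minimum.

1/3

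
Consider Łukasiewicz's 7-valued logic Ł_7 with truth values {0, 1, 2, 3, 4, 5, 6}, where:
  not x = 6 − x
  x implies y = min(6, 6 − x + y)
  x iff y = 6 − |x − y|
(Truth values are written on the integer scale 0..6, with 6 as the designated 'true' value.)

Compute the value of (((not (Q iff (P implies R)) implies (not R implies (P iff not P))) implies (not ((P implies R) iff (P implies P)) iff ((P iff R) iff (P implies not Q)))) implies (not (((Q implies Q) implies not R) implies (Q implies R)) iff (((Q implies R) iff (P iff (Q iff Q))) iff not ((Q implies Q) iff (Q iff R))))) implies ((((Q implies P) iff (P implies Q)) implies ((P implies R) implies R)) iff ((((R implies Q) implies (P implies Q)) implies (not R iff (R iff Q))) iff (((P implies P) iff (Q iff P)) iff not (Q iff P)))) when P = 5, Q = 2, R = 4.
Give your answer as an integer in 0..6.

5

P implies R = 5 implies 4 = 5
Q iff (P implies R) = 2 iff 5 = 3
not (Q iff (P implies R)) = not 3 = 3
not R = not 4 = 2
not P = not 5 = 1
P iff not P = 5 iff 1 = 2
not R implies (P iff not P) = 2 implies 2 = 6
not (Q iff (P implies R)) implies (not R implies (P iff not P)) = 3 implies 6 = 6
P implies R = 5 implies 4 = 5
P implies P = 5 implies 5 = 6
(P implies R) iff (P implies P) = 5 iff 6 = 5
not ((P implies R) iff (P implies P)) = not 5 = 1
P iff R = 5 iff 4 = 5
not Q = not 2 = 4
P implies not Q = 5 implies 4 = 5
(P iff R) iff (P implies not Q) = 5 iff 5 = 6
not ((P implies R) iff (P implies P)) iff ((P iff R) iff (P implies not Q)) = 1 iff 6 = 1
(not (Q iff (P implies R)) implies (not R implies (P iff not P))) implies (not ((P implies R) iff (P implies P)) iff ((P iff R) iff (P implies not Q))) = 6 implies 1 = 1
Q implies Q = 2 implies 2 = 6
not R = not 4 = 2
(Q implies Q) implies not R = 6 implies 2 = 2
Q implies R = 2 implies 4 = 6
((Q implies Q) implies not R) implies (Q implies R) = 2 implies 6 = 6
not (((Q implies Q) implies not R) implies (Q implies R)) = not 6 = 0
Q implies R = 2 implies 4 = 6
Q iff Q = 2 iff 2 = 6
P iff (Q iff Q) = 5 iff 6 = 5
(Q implies R) iff (P iff (Q iff Q)) = 6 iff 5 = 5
Q implies Q = 2 implies 2 = 6
Q iff R = 2 iff 4 = 4
(Q implies Q) iff (Q iff R) = 6 iff 4 = 4
not ((Q implies Q) iff (Q iff R)) = not 4 = 2
((Q implies R) iff (P iff (Q iff Q))) iff not ((Q implies Q) iff (Q iff R)) = 5 iff 2 = 3
not (((Q implies Q) implies not R) implies (Q implies R)) iff (((Q implies R) iff (P iff (Q iff Q))) iff not ((Q implies Q) iff (Q iff R))) = 0 iff 3 = 3
((not (Q iff (P implies R)) implies (not R implies (P iff not P))) implies (not ((P implies R) iff (P implies P)) iff ((P iff R) iff (P implies not Q)))) implies (not (((Q implies Q) implies not R) implies (Q implies R)) iff (((Q implies R) iff (P iff (Q iff Q))) iff not ((Q implies Q) iff (Q iff R)))) = 1 implies 3 = 6
Q implies P = 2 implies 5 = 6
P implies Q = 5 implies 2 = 3
(Q implies P) iff (P implies Q) = 6 iff 3 = 3
P implies R = 5 implies 4 = 5
(P implies R) implies R = 5 implies 4 = 5
((Q implies P) iff (P implies Q)) implies ((P implies R) implies R) = 3 implies 5 = 6
R implies Q = 4 implies 2 = 4
P implies Q = 5 implies 2 = 3
(R implies Q) implies (P implies Q) = 4 implies 3 = 5
not R = not 4 = 2
R iff Q = 4 iff 2 = 4
not R iff (R iff Q) = 2 iff 4 = 4
((R implies Q) implies (P implies Q)) implies (not R iff (R iff Q)) = 5 implies 4 = 5
P implies P = 5 implies 5 = 6
Q iff P = 2 iff 5 = 3
(P implies P) iff (Q iff P) = 6 iff 3 = 3
Q iff P = 2 iff 5 = 3
not (Q iff P) = not 3 = 3
((P implies P) iff (Q iff P)) iff not (Q iff P) = 3 iff 3 = 6
(((R implies Q) implies (P implies Q)) implies (not R iff (R iff Q))) iff (((P implies P) iff (Q iff P)) iff not (Q iff P)) = 5 iff 6 = 5
(((Q implies P) iff (P implies Q)) implies ((P implies R) implies R)) iff ((((R implies Q) implies (P implies Q)) implies (not R iff (R iff Q))) iff (((P implies P) iff (Q iff P)) iff not (Q iff P))) = 6 iff 5 = 5
(((not (Q iff (P implies R)) implies (not R implies (P iff not P))) implies (not ((P implies R) iff (P implies P)) iff ((P iff R) iff (P implies not Q)))) implies (not (((Q implies Q) implies not R) implies (Q implies R)) iff (((Q implies R) iff (P iff (Q iff Q))) iff not ((Q implies Q) iff (Q iff R))))) implies ((((Q implies P) iff (P implies Q)) implies ((P implies R) implies R)) iff ((((R implies Q) implies (P implies Q)) implies (not R iff (R iff Q))) iff (((P implies P) iff (Q iff P)) iff not (Q iff P)))) = 6 implies 5 = 5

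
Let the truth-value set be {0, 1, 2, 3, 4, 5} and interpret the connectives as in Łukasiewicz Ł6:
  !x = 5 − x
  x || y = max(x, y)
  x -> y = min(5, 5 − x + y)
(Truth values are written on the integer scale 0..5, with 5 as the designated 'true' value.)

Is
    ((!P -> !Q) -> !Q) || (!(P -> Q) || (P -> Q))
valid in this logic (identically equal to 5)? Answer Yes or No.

Counterexample: take P = 2, Q = 1.
!P = !2 = 3
!Q = !1 = 4
!P -> !Q = 3 -> 4 = 5
!Q = !1 = 4
(!P -> !Q) -> !Q = 5 -> 4 = 4
P -> Q = 2 -> 1 = 4
!(P -> Q) = !4 = 1
P -> Q = 2 -> 1 = 4
!(P -> Q) || (P -> Q) = 1 || 4 = 4
((!P -> !Q) -> !Q) || (!(P -> Q) || (P -> Q)) = 4 || 4 = 4
This gives 4 ≠ 5.

No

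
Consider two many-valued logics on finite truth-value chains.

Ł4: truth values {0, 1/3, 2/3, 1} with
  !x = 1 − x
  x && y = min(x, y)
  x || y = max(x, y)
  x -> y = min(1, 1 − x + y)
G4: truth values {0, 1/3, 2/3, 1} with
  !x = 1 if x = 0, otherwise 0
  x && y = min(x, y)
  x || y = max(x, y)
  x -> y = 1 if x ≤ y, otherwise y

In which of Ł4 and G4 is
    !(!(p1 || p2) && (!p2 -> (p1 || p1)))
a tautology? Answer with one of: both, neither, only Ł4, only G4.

In Ł4: at p1 = 0, p2 = 1/3 the value is 2/3 — not a tautology.
In G4: every assignment gives 1 — tautology.

only G4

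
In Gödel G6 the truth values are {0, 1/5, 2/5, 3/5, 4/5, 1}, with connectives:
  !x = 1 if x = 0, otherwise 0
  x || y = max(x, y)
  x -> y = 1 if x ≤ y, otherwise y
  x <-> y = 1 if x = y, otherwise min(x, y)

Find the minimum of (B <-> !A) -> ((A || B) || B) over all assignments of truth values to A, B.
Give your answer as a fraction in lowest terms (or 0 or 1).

Take A = 1/5, B = 0:
!A = !1/5 = 0
B <-> !A = 0 <-> 0 = 1
A || B = 1/5 || 0 = 1/5
(A || B) || B = 1/5 || 0 = 1/5
(B <-> !A) -> ((A || B) || B) = 1 -> 1/5 = 1/5
No assignment yields a value below 1/5, so this is the minimum.

1/5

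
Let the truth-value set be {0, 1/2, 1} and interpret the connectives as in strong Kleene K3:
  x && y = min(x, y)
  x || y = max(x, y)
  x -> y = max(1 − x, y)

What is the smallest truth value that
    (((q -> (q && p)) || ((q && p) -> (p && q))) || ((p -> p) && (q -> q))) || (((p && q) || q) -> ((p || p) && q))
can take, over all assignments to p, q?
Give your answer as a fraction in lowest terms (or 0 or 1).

Take p = 1/2, q = 1/2:
q && p = 1/2 && 1/2 = 1/2
q -> (q && p) = 1/2 -> 1/2 = 1/2
q && p = 1/2 && 1/2 = 1/2
p && q = 1/2 && 1/2 = 1/2
(q && p) -> (p && q) = 1/2 -> 1/2 = 1/2
(q -> (q && p)) || ((q && p) -> (p && q)) = 1/2 || 1/2 = 1/2
p -> p = 1/2 -> 1/2 = 1/2
q -> q = 1/2 -> 1/2 = 1/2
(p -> p) && (q -> q) = 1/2 && 1/2 = 1/2
((q -> (q && p)) || ((q && p) -> (p && q))) || ((p -> p) && (q -> q)) = 1/2 || 1/2 = 1/2
p && q = 1/2 && 1/2 = 1/2
(p && q) || q = 1/2 || 1/2 = 1/2
p || p = 1/2 || 1/2 = 1/2
(p || p) && q = 1/2 && 1/2 = 1/2
((p && q) || q) -> ((p || p) && q) = 1/2 -> 1/2 = 1/2
(((q -> (q && p)) || ((q && p) -> (p && q))) || ((p -> p) && (q -> q))) || (((p && q) || q) -> ((p || p) && q)) = 1/2 || 1/2 = 1/2
No assignment yields a value below 1/2, so this is the minimum.

1/2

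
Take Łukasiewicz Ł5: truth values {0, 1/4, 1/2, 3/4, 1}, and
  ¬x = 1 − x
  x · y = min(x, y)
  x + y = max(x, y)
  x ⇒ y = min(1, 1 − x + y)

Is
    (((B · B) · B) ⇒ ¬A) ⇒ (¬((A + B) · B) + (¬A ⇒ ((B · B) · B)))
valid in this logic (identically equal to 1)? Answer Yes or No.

No

Counterexample: take A = 0, B = 1/4.
B · B = 1/4 · 1/4 = 1/4
(B · B) · B = 1/4 · 1/4 = 1/4
¬A = ¬0 = 1
((B · B) · B) ⇒ ¬A = 1/4 ⇒ 1 = 1
A + B = 0 + 1/4 = 1/4
(A + B) · B = 1/4 · 1/4 = 1/4
¬((A + B) · B) = ¬1/4 = 3/4
¬A = ¬0 = 1
B · B = 1/4 · 1/4 = 1/4
(B · B) · B = 1/4 · 1/4 = 1/4
¬A ⇒ ((B · B) · B) = 1 ⇒ 1/4 = 1/4
¬((A + B) · B) + (¬A ⇒ ((B · B) · B)) = 3/4 + 1/4 = 3/4
(((B · B) · B) ⇒ ¬A) ⇒ (¬((A + B) · B) + (¬A ⇒ ((B · B) · B))) = 1 ⇒ 3/4 = 3/4
This gives 3/4 ≠ 1.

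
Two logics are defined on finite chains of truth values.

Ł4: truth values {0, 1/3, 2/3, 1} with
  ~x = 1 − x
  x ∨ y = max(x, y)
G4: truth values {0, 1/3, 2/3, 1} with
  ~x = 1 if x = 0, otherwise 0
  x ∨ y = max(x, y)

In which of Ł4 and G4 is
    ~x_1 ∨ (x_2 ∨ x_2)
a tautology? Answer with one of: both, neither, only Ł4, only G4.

In Ł4: at x_1 = 1/3, x_2 = 0 the value is 2/3 — not a tautology.
In G4: at x_1 = 1/3, x_2 = 0 the value is 0 — not a tautology.

neither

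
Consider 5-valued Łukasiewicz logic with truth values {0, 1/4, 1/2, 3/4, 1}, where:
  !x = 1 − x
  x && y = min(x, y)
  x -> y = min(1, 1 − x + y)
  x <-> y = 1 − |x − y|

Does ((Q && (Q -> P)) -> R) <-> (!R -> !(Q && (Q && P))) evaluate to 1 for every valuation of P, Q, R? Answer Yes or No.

No

Counterexample: take P = 0, Q = 1/4, R = 0.
Q -> P = 1/4 -> 0 = 3/4
Q && (Q -> P) = 1/4 && 3/4 = 1/4
(Q && (Q -> P)) -> R = 1/4 -> 0 = 3/4
!R = !0 = 1
Q && P = 1/4 && 0 = 0
Q && (Q && P) = 1/4 && 0 = 0
!(Q && (Q && P)) = !0 = 1
!R -> !(Q && (Q && P)) = 1 -> 1 = 1
((Q && (Q -> P)) -> R) <-> (!R -> !(Q && (Q && P))) = 3/4 <-> 1 = 3/4
This gives 3/4 ≠ 1.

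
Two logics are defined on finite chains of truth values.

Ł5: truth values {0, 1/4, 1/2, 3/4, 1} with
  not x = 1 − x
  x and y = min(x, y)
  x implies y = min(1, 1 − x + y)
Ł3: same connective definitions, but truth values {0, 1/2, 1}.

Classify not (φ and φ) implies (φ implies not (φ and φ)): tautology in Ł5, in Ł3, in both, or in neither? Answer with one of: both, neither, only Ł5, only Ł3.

both

In Ł5: every assignment gives 1 — tautology.
In Ł3: every assignment gives 1 — tautology.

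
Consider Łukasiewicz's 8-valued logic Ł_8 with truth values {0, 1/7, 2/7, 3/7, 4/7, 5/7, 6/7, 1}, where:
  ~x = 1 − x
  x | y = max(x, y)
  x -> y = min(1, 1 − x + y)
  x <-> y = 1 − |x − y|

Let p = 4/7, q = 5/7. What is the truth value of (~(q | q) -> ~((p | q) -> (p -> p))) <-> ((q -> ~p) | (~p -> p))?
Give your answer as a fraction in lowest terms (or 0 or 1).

5/7

q | q = 5/7 | 5/7 = 5/7
~(q | q) = ~5/7 = 2/7
p | q = 4/7 | 5/7 = 5/7
p -> p = 4/7 -> 4/7 = 1
(p | q) -> (p -> p) = 5/7 -> 1 = 1
~((p | q) -> (p -> p)) = ~1 = 0
~(q | q) -> ~((p | q) -> (p -> p)) = 2/7 -> 0 = 5/7
~p = ~4/7 = 3/7
q -> ~p = 5/7 -> 3/7 = 5/7
~p = ~4/7 = 3/7
~p -> p = 3/7 -> 4/7 = 1
(q -> ~p) | (~p -> p) = 5/7 | 1 = 1
(~(q | q) -> ~((p | q) -> (p -> p))) <-> ((q -> ~p) | (~p -> p)) = 5/7 <-> 1 = 5/7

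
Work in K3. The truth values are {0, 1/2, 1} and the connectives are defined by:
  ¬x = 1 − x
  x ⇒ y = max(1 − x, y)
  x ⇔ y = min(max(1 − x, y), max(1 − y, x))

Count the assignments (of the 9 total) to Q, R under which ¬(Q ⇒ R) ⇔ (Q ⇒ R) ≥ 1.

Q = 0, R = 0 ↦ 0  <
Q = 0, R = 1/2 ↦ 0  <
Q = 0, R = 1 ↦ 0  <
Q = 1/2, R = 0 ↦ 1/2  <
Q = 1/2, R = 1/2 ↦ 1/2  <
Q = 1/2, R = 1 ↦ 0  <
Q = 1, R = 0 ↦ 0  <
Q = 1, R = 1/2 ↦ 1/2  <
Q = 1, R = 1 ↦ 0  <
So 0 of the 9 assignments meet the threshold.

0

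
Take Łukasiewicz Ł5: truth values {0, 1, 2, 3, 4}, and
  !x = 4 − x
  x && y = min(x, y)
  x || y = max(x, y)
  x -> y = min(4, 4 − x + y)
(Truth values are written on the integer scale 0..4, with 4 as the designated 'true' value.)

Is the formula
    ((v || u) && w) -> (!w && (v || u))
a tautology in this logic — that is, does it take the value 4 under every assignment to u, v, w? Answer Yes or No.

No

Counterexample: take u = 0, v = 1, w = 4.
v || u = 1 || 0 = 1
(v || u) && w = 1 && 4 = 1
!w = !4 = 0
v || u = 1 || 0 = 1
!w && (v || u) = 0 && 1 = 0
((v || u) && w) -> (!w && (v || u)) = 1 -> 0 = 3
This gives 3 ≠ 4.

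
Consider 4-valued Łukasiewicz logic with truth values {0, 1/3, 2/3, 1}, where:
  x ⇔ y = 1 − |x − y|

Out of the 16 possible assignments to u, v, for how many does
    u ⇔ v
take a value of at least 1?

4

u = 0, v = 0 ↦ 1  ≥
u = 0, v = 1/3 ↦ 2/3  <
u = 0, v = 2/3 ↦ 1/3  <
u = 0, v = 1 ↦ 0  <
u = 1/3, v = 0 ↦ 2/3  <
u = 1/3, v = 1/3 ↦ 1  ≥
u = 1/3, v = 2/3 ↦ 2/3  <
u = 1/3, v = 1 ↦ 1/3  <
u = 2/3, v = 0 ↦ 1/3  <
u = 2/3, v = 1/3 ↦ 2/3  <
u = 2/3, v = 2/3 ↦ 1  ≥
u = 2/3, v = 1 ↦ 2/3  <
u = 1, v = 0 ↦ 0  <
u = 1, v = 1/3 ↦ 1/3  <
u = 1, v = 2/3 ↦ 2/3  <
u = 1, v = 1 ↦ 1  ≥
So 4 of the 16 assignments meet the threshold.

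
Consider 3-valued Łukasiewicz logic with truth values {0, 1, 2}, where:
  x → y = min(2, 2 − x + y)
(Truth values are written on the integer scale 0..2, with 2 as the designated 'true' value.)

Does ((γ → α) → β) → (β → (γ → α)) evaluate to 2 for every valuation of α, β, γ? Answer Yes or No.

Counterexample: take α = 0, β = 1, γ = 2.
γ → α = 2 → 0 = 0
(γ → α) → β = 0 → 1 = 2
γ → α = 2 → 0 = 0
β → (γ → α) = 1 → 0 = 1
((γ → α) → β) → (β → (γ → α)) = 2 → 1 = 1
This gives 1 ≠ 2.

No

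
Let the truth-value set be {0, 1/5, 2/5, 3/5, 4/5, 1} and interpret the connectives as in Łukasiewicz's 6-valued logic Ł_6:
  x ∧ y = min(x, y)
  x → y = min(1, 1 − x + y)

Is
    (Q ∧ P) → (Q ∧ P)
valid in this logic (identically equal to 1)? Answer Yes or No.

Yes

At P = 3/5, Q = 4/5, for instance:
Q ∧ P = 4/5 ∧ 3/5 = 3/5
(Q ∧ P) → (Q ∧ P) = 3/5 → 3/5 = 1
and checking the remaining 35 assignments likewise gives ≥ 1 in every case.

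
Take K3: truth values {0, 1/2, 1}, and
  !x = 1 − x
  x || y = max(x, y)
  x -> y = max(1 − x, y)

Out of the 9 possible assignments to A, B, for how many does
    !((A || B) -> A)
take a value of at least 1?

1

A = 0, B = 0 ↦ 0  <
A = 0, B = 1/2 ↦ 1/2  <
A = 0, B = 1 ↦ 1  ≥
A = 1/2, B = 0 ↦ 1/2  <
A = 1/2, B = 1/2 ↦ 1/2  <
A = 1/2, B = 1 ↦ 1/2  <
A = 1, B = 0 ↦ 0  <
A = 1, B = 1/2 ↦ 0  <
A = 1, B = 1 ↦ 0  <
So 1 of the 9 assignments meets the threshold.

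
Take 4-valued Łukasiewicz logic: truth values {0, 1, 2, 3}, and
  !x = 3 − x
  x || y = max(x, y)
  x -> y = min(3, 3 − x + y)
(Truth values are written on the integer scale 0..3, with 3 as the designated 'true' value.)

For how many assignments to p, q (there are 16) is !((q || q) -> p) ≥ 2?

p = 0, q = 0 ↦ 0  <
p = 0, q = 1 ↦ 1  <
p = 0, q = 2 ↦ 2  ≥
p = 0, q = 3 ↦ 3  ≥
p = 1, q = 0 ↦ 0  <
p = 1, q = 1 ↦ 0  <
p = 1, q = 2 ↦ 1  <
p = 1, q = 3 ↦ 2  ≥
p = 2, q = 0 ↦ 0  <
p = 2, q = 1 ↦ 0  <
p = 2, q = 2 ↦ 0  <
p = 2, q = 3 ↦ 1  <
p = 3, q = 0 ↦ 0  <
p = 3, q = 1 ↦ 0  <
p = 3, q = 2 ↦ 0  <
p = 3, q = 3 ↦ 0  <
So 3 of the 16 assignments meet the threshold.

3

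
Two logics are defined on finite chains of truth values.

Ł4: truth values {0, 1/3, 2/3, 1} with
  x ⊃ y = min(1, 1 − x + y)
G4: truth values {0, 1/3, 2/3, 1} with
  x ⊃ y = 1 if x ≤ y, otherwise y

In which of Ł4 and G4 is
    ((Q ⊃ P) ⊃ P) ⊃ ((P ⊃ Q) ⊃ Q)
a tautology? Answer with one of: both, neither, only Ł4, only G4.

In Ł4: every assignment gives 1 — tautology.
In G4: at P = 0, Q = 1/3 the value is 1/3 — not a tautology.

only Ł4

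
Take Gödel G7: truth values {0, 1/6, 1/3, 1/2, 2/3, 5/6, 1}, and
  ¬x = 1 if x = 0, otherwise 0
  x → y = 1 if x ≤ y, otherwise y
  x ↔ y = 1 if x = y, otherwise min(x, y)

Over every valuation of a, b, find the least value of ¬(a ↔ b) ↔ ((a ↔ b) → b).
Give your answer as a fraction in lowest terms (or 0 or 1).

Take a = 1/6, b = 1/6:
a ↔ b = 1/6 ↔ 1/6 = 1
¬(a ↔ b) = ¬1 = 0
a ↔ b = 1/6 ↔ 1/6 = 1
(a ↔ b) → b = 1 → 1/6 = 1/6
¬(a ↔ b) ↔ ((a ↔ b) → b) = 0 ↔ 1/6 = 0
No assignment yields a value below 0, so this is the minimum.

0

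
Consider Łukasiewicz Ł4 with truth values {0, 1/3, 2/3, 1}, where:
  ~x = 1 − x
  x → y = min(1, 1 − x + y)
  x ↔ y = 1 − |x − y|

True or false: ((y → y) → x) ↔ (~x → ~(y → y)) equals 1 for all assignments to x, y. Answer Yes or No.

x = 0, y = 0 ↦ 1
x = 0, y = 1/3 ↦ 1
x = 0, y = 2/3 ↦ 1
x = 0, y = 1 ↦ 1
x = 1/3, y = 0 ↦ 1
x = 1/3, y = 1/3 ↦ 1
x = 1/3, y = 2/3 ↦ 1
x = 1/3, y = 1 ↦ 1
x = 2/3, y = 0 ↦ 1
x = 2/3, y = 1/3 ↦ 1
x = 2/3, y = 2/3 ↦ 1
x = 2/3, y = 1 ↦ 1
x = 1, y = 0 ↦ 1
x = 1, y = 1/3 ↦ 1
x = 1, y = 2/3 ↦ 1
x = 1, y = 1 ↦ 1
Every assignment gives a value ≥ 1.

Yes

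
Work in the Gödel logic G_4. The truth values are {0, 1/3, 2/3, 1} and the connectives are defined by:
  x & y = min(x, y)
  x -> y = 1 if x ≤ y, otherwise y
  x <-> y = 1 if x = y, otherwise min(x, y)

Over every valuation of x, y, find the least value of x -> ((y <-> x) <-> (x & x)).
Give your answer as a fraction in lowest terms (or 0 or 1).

Take x = 1/3, y = 0:
y <-> x = 0 <-> 1/3 = 0
x & x = 1/3 & 1/3 = 1/3
(y <-> x) <-> (x & x) = 0 <-> 1/3 = 0
x -> ((y <-> x) <-> (x & x)) = 1/3 -> 0 = 0
No assignment yields a value below 0, so this is the minimum.

0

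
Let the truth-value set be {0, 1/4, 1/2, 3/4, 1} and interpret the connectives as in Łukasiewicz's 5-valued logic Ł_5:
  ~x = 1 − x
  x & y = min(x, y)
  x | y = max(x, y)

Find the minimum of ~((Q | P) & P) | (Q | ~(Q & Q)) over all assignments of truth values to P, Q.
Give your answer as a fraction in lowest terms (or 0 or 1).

Take P = 1/2, Q = 1/2:
Q | P = 1/2 | 1/2 = 1/2
(Q | P) & P = 1/2 & 1/2 = 1/2
~((Q | P) & P) = ~1/2 = 1/2
Q & Q = 1/2 & 1/2 = 1/2
~(Q & Q) = ~1/2 = 1/2
Q | ~(Q & Q) = 1/2 | 1/2 = 1/2
~((Q | P) & P) | (Q | ~(Q & Q)) = 1/2 | 1/2 = 1/2
No assignment yields a value below 1/2, so this is the minimum.

1/2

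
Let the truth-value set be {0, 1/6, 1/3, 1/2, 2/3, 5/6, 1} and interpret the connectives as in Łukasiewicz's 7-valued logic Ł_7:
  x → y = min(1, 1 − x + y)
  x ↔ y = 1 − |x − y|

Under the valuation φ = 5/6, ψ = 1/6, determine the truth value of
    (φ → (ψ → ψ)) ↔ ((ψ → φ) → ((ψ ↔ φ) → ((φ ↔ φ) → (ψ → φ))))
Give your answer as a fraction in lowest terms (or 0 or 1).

ψ → ψ = 1/6 → 1/6 = 1
φ → (ψ → ψ) = 5/6 → 1 = 1
ψ → φ = 1/6 → 5/6 = 1
ψ ↔ φ = 1/6 ↔ 5/6 = 1/3
φ ↔ φ = 5/6 ↔ 5/6 = 1
ψ → φ = 1/6 → 5/6 = 1
(φ ↔ φ) → (ψ → φ) = 1 → 1 = 1
(ψ ↔ φ) → ((φ ↔ φ) → (ψ → φ)) = 1/3 → 1 = 1
(ψ → φ) → ((ψ ↔ φ) → ((φ ↔ φ) → (ψ → φ))) = 1 → 1 = 1
(φ → (ψ → ψ)) ↔ ((ψ → φ) → ((ψ ↔ φ) → ((φ ↔ φ) → (ψ → φ)))) = 1 ↔ 1 = 1

1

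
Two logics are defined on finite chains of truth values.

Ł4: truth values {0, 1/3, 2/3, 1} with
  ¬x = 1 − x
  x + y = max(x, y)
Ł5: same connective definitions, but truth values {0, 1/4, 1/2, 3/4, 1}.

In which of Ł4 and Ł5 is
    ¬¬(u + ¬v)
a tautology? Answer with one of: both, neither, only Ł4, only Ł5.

neither

In Ł4: at u = 0, v = 1/3 the value is 2/3 — not a tautology.
In Ł5: at u = 0, v = 1/4 the value is 3/4 — not a tautology.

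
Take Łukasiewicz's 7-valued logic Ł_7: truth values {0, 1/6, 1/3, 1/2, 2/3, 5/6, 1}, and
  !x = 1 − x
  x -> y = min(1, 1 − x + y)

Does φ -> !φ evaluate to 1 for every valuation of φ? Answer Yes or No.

No

Counterexample: take φ = 2/3.
!φ = !2/3 = 1/3
φ -> !φ = 2/3 -> 1/3 = 2/3
This gives 2/3 ≠ 1.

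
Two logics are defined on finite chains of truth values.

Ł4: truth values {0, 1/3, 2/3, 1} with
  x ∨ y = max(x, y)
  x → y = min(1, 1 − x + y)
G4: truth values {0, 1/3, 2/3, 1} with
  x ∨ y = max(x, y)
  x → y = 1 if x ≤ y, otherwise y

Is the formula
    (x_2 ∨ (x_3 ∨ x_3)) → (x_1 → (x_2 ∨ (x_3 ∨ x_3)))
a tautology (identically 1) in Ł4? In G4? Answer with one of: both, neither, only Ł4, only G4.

both

In Ł4: every assignment gives 1 — tautology.
In G4: every assignment gives 1 — tautology.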